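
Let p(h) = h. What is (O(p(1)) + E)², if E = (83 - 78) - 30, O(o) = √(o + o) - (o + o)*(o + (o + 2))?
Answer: (33 - √2)² ≈ 997.66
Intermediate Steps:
O(o) = √2*√o - 2*o*(2 + 2*o) (O(o) = √(2*o) - 2*o*(o + (2 + o)) = √2*√o - 2*o*(2 + 2*o))
E = -25 (E = 5 - 30 = -25)
(O(p(1)) + E)² = ((-4*1 - 4*1² + √2*√1) - 25)² = ((-4 - 4*1 + √2*1) - 25)² = ((-4 - 4 + √2) - 25)² = ((-8 + √2) - 25)² = (-33 + √2)²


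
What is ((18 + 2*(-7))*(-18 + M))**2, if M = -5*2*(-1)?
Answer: 1024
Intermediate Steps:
M = 10 (M = -10*(-1) = 10)
((18 + 2*(-7))*(-18 + M))**2 = ((18 + 2*(-7))*(-18 + 10))**2 = ((18 - 14)*(-8))**2 = (4*(-8))**2 = (-32)**2 = 1024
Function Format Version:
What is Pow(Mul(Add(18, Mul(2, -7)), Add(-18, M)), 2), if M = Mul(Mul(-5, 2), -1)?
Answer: 1024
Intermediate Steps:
M = 10 (M = Mul(-10, -1) = 10)
Pow(Mul(Add(18, Mul(2, -7)), Add(-18, M)), 2) = Pow(Mul(Add(18, Mul(2, -7)), Add(-18, 10)), 2) = Pow(Mul(Add(18, -14), -8), 2) = Pow(Mul(4, -8), 2) = Pow(-32, 2) = 1024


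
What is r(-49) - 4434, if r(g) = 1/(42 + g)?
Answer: -31039/7 ≈ -4434.1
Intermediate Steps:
r(-49) - 4434 = 1/(42 - 49) - 4434 = 1/(-7) - 4434 = -⅐ - 4434 = -31039/7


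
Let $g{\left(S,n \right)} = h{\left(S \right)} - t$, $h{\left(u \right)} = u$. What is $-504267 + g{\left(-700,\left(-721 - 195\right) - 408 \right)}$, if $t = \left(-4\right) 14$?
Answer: $-504911$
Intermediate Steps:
$t = -56$
$g{\left(S,n \right)} = 56 + S$ ($g{\left(S,n \right)} = S - -56 = S + 56 = 56 + S$)
$-504267 + g{\left(-700,\left(-721 - 195\right) - 408 \right)} = -504267 + \left(56 - 700\right) = -504267 - 644 = -504911$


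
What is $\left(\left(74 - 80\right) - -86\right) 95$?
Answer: $7600$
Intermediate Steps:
$\left(\left(74 - 80\right) - -86\right) 95 = \left(\left(74 - 80\right) + 86\right) 95 = \left(-6 + 86\right) 95 = 80 \cdot 95 = 7600$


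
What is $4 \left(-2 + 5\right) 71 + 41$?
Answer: $893$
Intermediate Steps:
$4 \left(-2 + 5\right) 71 + 41 = 4 \cdot 3 \cdot 71 + 41 = 12 \cdot 71 + 41 = 852 + 41 = 893$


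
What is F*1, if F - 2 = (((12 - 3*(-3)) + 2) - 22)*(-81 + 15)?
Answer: -64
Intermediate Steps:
F = -64 (F = 2 + (((12 - 3*(-3)) + 2) - 22)*(-81 + 15) = 2 + (((12 + 9) + 2) - 22)*(-66) = 2 + ((21 + 2) - 22)*(-66) = 2 + (23 - 22)*(-66) = 2 + 1*(-66) = 2 - 66 = -64)
F*1 = -64*1 = -64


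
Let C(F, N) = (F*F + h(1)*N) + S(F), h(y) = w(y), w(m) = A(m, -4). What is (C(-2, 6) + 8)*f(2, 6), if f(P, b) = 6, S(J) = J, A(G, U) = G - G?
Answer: 60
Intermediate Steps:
A(G, U) = 0
w(m) = 0
h(y) = 0
C(F, N) = F + F² (C(F, N) = (F*F + 0*N) + F = (F² + 0) + F = F² + F = F + F²)
(C(-2, 6) + 8)*f(2, 6) = (-2*(1 - 2) + 8)*6 = (-2*(-1) + 8)*6 = (2 + 8)*6 = 10*6 = 60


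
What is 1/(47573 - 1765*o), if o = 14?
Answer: 1/22863 ≈ 4.3739e-5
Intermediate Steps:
1/(47573 - 1765*o) = 1/(47573 - 1765*14) = 1/(47573 - 24710) = 1/22863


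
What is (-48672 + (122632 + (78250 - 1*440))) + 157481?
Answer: 309251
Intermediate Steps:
(-48672 + (122632 + (78250 - 1*440))) + 157481 = (-48672 + (122632 + (78250 - 440))) + 157481 = (-48672 + (122632 + 77810)) + 157481 = (-48672 + 200442) + 157481 = 151770 + 157481 = 309251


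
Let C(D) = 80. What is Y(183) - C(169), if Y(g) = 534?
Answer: 454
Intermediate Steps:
Y(183) - C(169) = 534 - 1*80 = 534 - 80 = 454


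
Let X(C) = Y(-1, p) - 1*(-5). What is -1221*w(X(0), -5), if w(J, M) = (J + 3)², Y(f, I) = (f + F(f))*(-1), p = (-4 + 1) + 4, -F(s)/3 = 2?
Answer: -274725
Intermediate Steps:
F(s) = -6 (F(s) = -3*2 = -6)
p = 1 (p = -3 + 4 = 1)
Y(f, I) = 6 - f (Y(f, I) = (f - 6)*(-1) = (-6 + f)*(-1) = 6 - f)
X(C) = 12 (X(C) = (6 - 1*(-1)) - 1*(-5) = (6 + 1) + 5 = 7 + 5 = 12)
w(J, M) = (3 + J)²
-1221*w(X(0), -5) = -1221*(3 + 12)² = -1221*15² = -1221*225 = -274725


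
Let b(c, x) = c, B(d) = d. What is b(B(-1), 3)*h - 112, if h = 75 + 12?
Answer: -199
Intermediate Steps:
h = 87
b(B(-1), 3)*h - 112 = -1*87 - 112 = -87 - 112 = -199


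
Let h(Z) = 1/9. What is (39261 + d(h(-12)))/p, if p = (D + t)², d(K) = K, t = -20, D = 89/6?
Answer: 1413400/961 ≈ 1470.8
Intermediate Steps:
h(Z) = ⅑
D = 89/6 (D = 89*(⅙) = 89/6 ≈ 14.833)
p = 961/36 (p = (89/6 - 20)² = (-31/6)² = 961/36 ≈ 26.694)
(39261 + d(h(-12)))/p = (39261 + ⅑)/(961/36) = (353350/9)*(36/961) = 1413400/961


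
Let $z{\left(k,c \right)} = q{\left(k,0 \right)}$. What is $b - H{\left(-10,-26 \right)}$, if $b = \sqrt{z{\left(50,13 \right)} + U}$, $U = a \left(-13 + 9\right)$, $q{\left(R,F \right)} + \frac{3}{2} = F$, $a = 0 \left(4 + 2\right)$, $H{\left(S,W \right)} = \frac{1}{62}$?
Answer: $- \frac{1}{62} + \frac{i \sqrt{6}}{2} \approx -0.016129 + 1.2247 i$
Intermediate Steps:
$H{\left(S,W \right)} = \frac{1}{62}$
$a = 0$ ($a = 0 \cdot 6 = 0$)
$q{\left(R,F \right)} = - \frac{3}{2} + F$
$z{\left(k,c \right)} = - \frac{3}{2}$ ($z{\left(k,c \right)} = - \frac{3}{2} + 0 = - \frac{3}{2}$)
$U = 0$ ($U = 0 \left(-13 + 9\right) = 0 \left(-4\right) = 0$)
$b = \frac{i \sqrt{6}}{2}$ ($b = \sqrt{- \frac{3}{2} + 0} = \sqrt{- \frac{3}{2}} = \frac{i \sqrt{6}}{2} \approx 1.2247 i$)
$b - H{\left(-10,-26 \right)} = \frac{i \sqrt{6}}{2} - \frac{1}{62} = - \frac{1}{62} + \frac{i \sqrt{6}}{2}$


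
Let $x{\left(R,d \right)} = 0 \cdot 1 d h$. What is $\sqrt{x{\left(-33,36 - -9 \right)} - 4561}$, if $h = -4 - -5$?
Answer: $i \sqrt{4561} \approx 67.535 i$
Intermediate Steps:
$h = 1$ ($h = -4 + 5 = 1$)
$x{\left(R,d \right)} = 0$ ($x{\left(R,d \right)} = 0 \cdot 1 d 1 = 0 d 1 = 0 \cdot 1 = 0$)
$\sqrt{x{\left(-33,36 - -9 \right)} - 4561} = \sqrt{0 - 4561} = \sqrt{-4561} = i \sqrt{4561}$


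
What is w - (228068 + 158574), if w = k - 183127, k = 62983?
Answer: -506786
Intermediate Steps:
w = -120144 (w = 62983 - 183127 = -120144)
w - (228068 + 158574) = -120144 - (228068 + 158574) = -120144 - 1*386642 = -120144 - 386642 = -506786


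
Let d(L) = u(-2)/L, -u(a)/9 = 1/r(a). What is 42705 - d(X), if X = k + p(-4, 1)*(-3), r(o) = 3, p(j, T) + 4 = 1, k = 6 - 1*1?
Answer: 597873/14 ≈ 42705.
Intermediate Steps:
k = 5 (k = 6 - 1 = 5)
p(j, T) = -3 (p(j, T) = -4 + 1 = -3)
u(a) = -3 (u(a) = -9/3 = -9*1/3 = -3)
X = 14 (X = 5 - 3*(-3) = 5 + 9 = 14)
d(L) = -3/L
42705 - d(X) = 42705 - (-3)/14 = 42705 - 1*(-3/14) = 42705 + 3/14 = 597873/14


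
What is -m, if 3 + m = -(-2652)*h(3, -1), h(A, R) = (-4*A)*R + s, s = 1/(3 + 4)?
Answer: -225399/7 ≈ -32200.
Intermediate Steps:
s = ⅐ (s = 1/7 = ⅐ ≈ 0.14286)
h(A, R) = ⅐ - 4*A*R (h(A, R) = (-4*A)*R + ⅐ = -4*A*R + ⅐ = ⅐ - 4*A*R)
m = 225399/7 (m = -3 - (-2652)*(⅐ - 4*3*(-1)) = -3 - (-2652)*(⅐ + 12) = -3 - (-2652)*85/7 = -3 - 2652*(-85/7) = -3 + 225420/7 = 225399/7 ≈ 32200.)
-m = -1*225399/7 = -225399/7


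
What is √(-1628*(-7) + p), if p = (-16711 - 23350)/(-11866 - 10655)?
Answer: √5780901459417/22521 ≈ 106.76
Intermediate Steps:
p = 40061/22521 (p = -40061/(-22521) = -40061*(-1/22521) = 40061/22521 ≈ 1.7788)
√(-1628*(-7) + p) = √(-1628*(-7) + 40061/22521) = √(11396 + 40061/22521) = √(256689377/22521) = √5780901459417/22521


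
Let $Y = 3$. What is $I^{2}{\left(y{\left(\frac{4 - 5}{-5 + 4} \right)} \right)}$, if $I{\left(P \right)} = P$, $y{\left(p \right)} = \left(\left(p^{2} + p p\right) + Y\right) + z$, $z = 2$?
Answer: $49$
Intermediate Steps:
$y{\left(p \right)} = 5 + 2 p^{2}$ ($y{\left(p \right)} = \left(\left(p^{2} + p p\right) + 3\right) + 2 = \left(\left(p^{2} + p^{2}\right) + 3\right) + 2 = \left(2 p^{2} + 3\right) + 2 = \left(3 + 2 p^{2}\right) + 2 = 5 + 2 p^{2}$)
$I^{2}{\left(y{\left(\frac{4 - 5}{-5 + 4} \right)} \right)} = \left(5 + 2 \left(\frac{4 - 5}{-5 + 4}\right)^{2}\right)^{2} = \left(5 + 2 \left(- \frac{1}{-1}\right)^{2}\right)^{2} = \left(5 + 2 \left(\left(-1\right) \left(-1\right)\right)^{2}\right)^{2} = \left(5 + 2 \cdot 1^{2}\right)^{2} = \left(5 + 2 \cdot 1\right)^{2} = \left(5 + 2\right)^{2} = 7^{2} = 49$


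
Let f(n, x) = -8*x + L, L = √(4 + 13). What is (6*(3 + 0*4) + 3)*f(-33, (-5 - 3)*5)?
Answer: 6720 + 21*√17 ≈ 6806.6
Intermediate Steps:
L = √17 ≈ 4.1231
f(n, x) = √17 - 8*x (f(n, x) = -8*x + √17 = √17 - 8*x)
(6*(3 + 0*4) + 3)*f(-33, (-5 - 3)*5) = (6*(3 + 0*4) + 3)*(√17 - 8*(-5 - 3)*5) = (6*(3 + 0) + 3)*(√17 - (-64)*5) = (6*3 + 3)*(√17 - 8*(-40)) = (18 + 3)*(√17 + 320) = 21*(320 + √17) = 6720 + 21*√17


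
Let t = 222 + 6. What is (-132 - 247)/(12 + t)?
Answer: -379/240 ≈ -1.5792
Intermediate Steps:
t = 228
(-132 - 247)/(12 + t) = (-132 - 247)/(12 + 228) = -379/240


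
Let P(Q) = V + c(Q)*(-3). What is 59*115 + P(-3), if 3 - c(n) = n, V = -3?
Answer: 6764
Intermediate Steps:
c(n) = 3 - n
P(Q) = -12 + 3*Q (P(Q) = -3 + (3 - Q)*(-3) = -3 + (-9 + 3*Q) = -12 + 3*Q)
59*115 + P(-3) = 59*115 + (-12 + 3*(-3)) = 6785 + (-12 - 9) = 6785 - 21 = 6764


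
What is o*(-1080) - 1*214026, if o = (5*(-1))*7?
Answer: -176226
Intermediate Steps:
o = -35 (o = -5*7 = -35)
o*(-1080) - 1*214026 = -35*(-1080) - 1*214026 = 37800 - 214026 = -176226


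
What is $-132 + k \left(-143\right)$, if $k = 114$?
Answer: $-16434$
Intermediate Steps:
$-132 + k \left(-143\right) = -132 + 114 \left(-143\right) = -132 - 16302 = -16434$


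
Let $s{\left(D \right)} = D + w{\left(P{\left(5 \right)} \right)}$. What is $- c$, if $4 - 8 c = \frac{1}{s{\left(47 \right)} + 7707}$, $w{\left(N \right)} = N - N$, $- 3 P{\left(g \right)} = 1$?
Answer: $- \frac{31015}{62032} \approx -0.49998$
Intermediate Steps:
$P{\left(g \right)} = - \frac{1}{3}$ ($P{\left(g \right)} = \left(- \frac{1}{3}\right) 1 = - \frac{1}{3}$)
$w{\left(N \right)} = 0$
$s{\left(D \right)} = D$ ($s{\left(D \right)} = D + 0 = D$)
$c = \frac{31015}{62032}$ ($c = \frac{1}{2} - \frac{1}{8 \left(47 + 7707\right)} = \frac{1}{2} - \frac{1}{8 \cdot 7754} = \frac{1}{2} - \frac{1}{62032} = \frac{31015}{62032} \approx 0.49998$)
$- c = \left(-1\right) \frac{31015}{62032} = - \frac{31015}{62032}$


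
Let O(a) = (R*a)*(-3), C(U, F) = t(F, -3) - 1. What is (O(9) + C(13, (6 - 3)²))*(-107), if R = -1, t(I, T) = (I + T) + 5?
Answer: -3959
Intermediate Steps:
t(I, T) = 5 + I + T
C(U, F) = 1 + F (C(U, F) = (5 + F - 3) - 1 = (2 + F) - 1 = 1 + F)
O(a) = 3*a (O(a) = -a*(-3) = 3*a)
(O(9) + C(13, (6 - 3)²))*(-107) = (3*9 + (1 + (6 - 3)²))*(-107) = (27 + (1 + 3²))*(-107) = (27 + (1 + 9))*(-107) = (27 + 10)*(-107) = 37*(-107) = -3959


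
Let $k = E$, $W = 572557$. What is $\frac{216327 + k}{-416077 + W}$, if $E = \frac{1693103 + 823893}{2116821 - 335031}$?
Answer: $\frac{192725901163}{139407249600} \approx 1.3825$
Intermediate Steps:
$E = \frac{1258498}{890895}$ ($E = \frac{2516996}{1781790} = 2516996 \cdot \frac{1}{1781790} = \frac{1258498}{890895} \approx 1.4126$)
$k = \frac{1258498}{890895} \approx 1.4126$
$\frac{216327 + k}{-416077 + W} = \frac{216327 + \frac{1258498}{890895}}{-416077 + 572557} = \frac{192725901163}{890895 \cdot 156480} = \frac{192725901163}{890895} \cdot \frac{1}{156480} = \frac{192725901163}{139407249600}$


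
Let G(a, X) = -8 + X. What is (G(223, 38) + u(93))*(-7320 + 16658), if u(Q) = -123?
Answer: -868434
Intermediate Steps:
(G(223, 38) + u(93))*(-7320 + 16658) = ((-8 + 38) - 123)*(-7320 + 16658) = (30 - 123)*9338 = -93*9338 = -868434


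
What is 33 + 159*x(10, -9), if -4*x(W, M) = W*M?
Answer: 7221/2 ≈ 3610.5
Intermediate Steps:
x(W, M) = -M*W/4 (x(W, M) = -W*M/4 = -M*W/4)
33 + 159*x(10, -9) = 33 + 159*(-¼*(-9)*10) = 33 + 159*(45/2) = 33 + 7155/2 = 7221/2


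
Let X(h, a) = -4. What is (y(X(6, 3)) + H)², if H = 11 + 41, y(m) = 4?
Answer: 3136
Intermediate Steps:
H = 52
(y(X(6, 3)) + H)² = (4 + 52)² = 56² = 3136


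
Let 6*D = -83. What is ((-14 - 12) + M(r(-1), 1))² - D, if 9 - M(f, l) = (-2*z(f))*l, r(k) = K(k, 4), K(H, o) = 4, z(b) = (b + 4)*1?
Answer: 89/6 ≈ 14.833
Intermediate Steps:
D = -83/6 (D = (⅙)*(-83) = -83/6 ≈ -13.833)
z(b) = 4 + b (z(b) = (4 + b)*1 = 4 + b)
r(k) = 4
M(f, l) = 9 - l*(-8 - 2*f) (M(f, l) = 9 - (-2*(4 + f))*l = 9 - (-8 - 2*f)*l = 9 - l*(-8 - 2*f))
((-14 - 12) + M(r(-1), 1))² - D = ((-14 - 12) + (9 + 2*1*(4 + 4)))² - 1*(-83/6) = (-26 + (9 + 2*1*8))² + 83/6 = (-26 + (9 + 16))² + 83/6 = (-26 + 25)² + 83/6 = (-1)² + 83/6 = 1 + 83/6 = 89/6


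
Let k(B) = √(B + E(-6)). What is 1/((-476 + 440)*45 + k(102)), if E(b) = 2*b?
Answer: -18/29159 - √10/874770 ≈ -0.00062092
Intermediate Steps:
k(B) = √(-12 + B) (k(B) = √(B + 2*(-6)) = √(B - 12) = √(-12 + B))
1/((-476 + 440)*45 + k(102)) = 1/((-476 + 440)*45 + √(-12 + 102)) = 1/(-36*45 + √90) = 1/(-1620 + 3*√10)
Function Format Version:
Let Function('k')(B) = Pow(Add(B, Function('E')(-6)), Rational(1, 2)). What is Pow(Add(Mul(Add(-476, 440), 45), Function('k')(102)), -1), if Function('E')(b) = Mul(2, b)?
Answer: Add(Rational(-18, 29159), Mul(Rational(-1, 874770), Pow(10, Rational(1, 2)))) ≈ -0.00062092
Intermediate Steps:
Function('k')(B) = Pow(Add(-12, B), Rational(1, 2)) (Function('k')(B) = Pow(Add(B, Mul(2, -6)), Rational(1, 2)) = Pow(Add(B, -12), Rational(1, 2)) = Pow(Add(-12, B), Rational(1, 2)))
Pow(Add(Mul(Add(-476, 440), 45), Function('k')(102)), -1) = Pow(Add(Mul(Add(-476, 440), 45), Pow(Add(-12, 102), Rational(1, 2))), -1) = Pow(Add(Mul(-36, 45), Pow(90, Rational(1, 2))), -1) = Pow(Add(-1620, Mul(3, Pow(10, Rational(1, 2)))), -1)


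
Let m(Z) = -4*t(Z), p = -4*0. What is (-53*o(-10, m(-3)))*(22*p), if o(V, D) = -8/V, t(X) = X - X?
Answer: 0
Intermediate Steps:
t(X) = 0
p = 0
m(Z) = 0 (m(Z) = -4*0 = 0)
(-53*o(-10, m(-3)))*(22*p) = (-(-424)/(-10))*(22*0) = -(-424)*(-1)/10*0 = -53*⅘*0 = -212/5*0 = 0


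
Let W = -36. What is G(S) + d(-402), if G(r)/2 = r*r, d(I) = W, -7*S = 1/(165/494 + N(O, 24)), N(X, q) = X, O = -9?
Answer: -32328271132/898021089 ≈ -35.999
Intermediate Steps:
S = 494/29967 (S = -1/(7*(165/494 - 9)) = -1/(7*(-4281/494)) = -⅐*(-494/4281) = 494/29967 ≈ 0.016485)
d(I) = -36
G(r) = 2*r² (G(r) = 2*(r*r) = 2*r²)
G(S) + d(-402) = 2*(494/29967)² - 36 = 2*(244036/898021089) - 36 = 488072/898021089 - 36 = -32328271132/898021089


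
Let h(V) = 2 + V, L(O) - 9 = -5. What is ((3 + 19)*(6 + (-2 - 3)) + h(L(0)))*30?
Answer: 840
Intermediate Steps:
L(O) = 4 (L(O) = 9 - 5 = 4)
((3 + 19)*(6 + (-2 - 3)) + h(L(0)))*30 = ((3 + 19)*(6 + (-2 - 3)) + (2 + 4))*30 = (22*(6 - 5) + 6)*30 = (22*1 + 6)*30 = (22 + 6)*30 = 28*30 = 840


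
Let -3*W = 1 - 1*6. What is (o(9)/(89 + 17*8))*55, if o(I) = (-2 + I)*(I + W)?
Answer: 2464/135 ≈ 18.252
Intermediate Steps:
W = 5/3 (W = -(1 - 1*6)/3 = -(1 - 6)/3 = -⅓*(-5) = 5/3 ≈ 1.6667)
o(I) = (-2 + I)*(5/3 + I) (o(I) = (-2 + I)*(I + 5/3) = (-2 + I)*(5/3 + I))
(o(9)/(89 + 17*8))*55 = ((-10/3 + 9² - ⅓*9)/(89 + 17*8))*55 = ((-10/3 + 81 - 3)/(89 + 136))*55 = ((224/3)/225)*55 = ((224/3)*(1/225))*55 = (224/675)*55 = 2464/135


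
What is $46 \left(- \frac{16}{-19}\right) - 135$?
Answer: $- \frac{1829}{19} \approx -96.263$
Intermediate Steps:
$46 \left(- \frac{16}{-19}\right) - 135 = 46 \left(\left(-16\right) \left(- \frac{1}{19}\right)\right) - 135 = 46 \cdot \frac{16}{19} - 135 = \frac{736}{19} - 135 = - \frac{1829}{19}$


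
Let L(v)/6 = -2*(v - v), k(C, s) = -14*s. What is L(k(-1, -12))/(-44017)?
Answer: 0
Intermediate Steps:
L(v) = 0 (L(v) = 6*(-2*(v - v)) = 6*(-2*0) = 6*0 = 0)
L(k(-1, -12))/(-44017) = 0/(-44017) = 0*(-1/44017) = 0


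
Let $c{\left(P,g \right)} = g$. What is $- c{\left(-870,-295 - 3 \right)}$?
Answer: $298$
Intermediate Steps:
$- c{\left(-870,-295 - 3 \right)} = - (-295 - 3) = \left(-1\right) \left(-298\right) = 298$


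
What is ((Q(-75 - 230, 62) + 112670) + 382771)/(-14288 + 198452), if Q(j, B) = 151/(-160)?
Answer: 79270409/29466240 ≈ 2.6902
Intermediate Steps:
Q(j, B) = -151/160 (Q(j, B) = 151*(-1/160) = -151/160)
((Q(-75 - 230, 62) + 112670) + 382771)/(-14288 + 198452) = ((-151/160 + 112670) + 382771)/(-14288 + 198452) = (18027049/160 + 382771)/184164 = (79270409/160)*(1/184164) = 79270409/29466240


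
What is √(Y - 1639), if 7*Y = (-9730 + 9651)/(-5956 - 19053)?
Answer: I*√50230507625214/175063 ≈ 40.485*I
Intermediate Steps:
Y = 79/175063 (Y = ((-9730 + 9651)/(-5956 - 19053))/7 = (-79/(-25009))/7 = (-79*(-1/25009))/7 = (⅐)*(79/25009) = 79/175063 ≈ 0.00045127)
√(Y - 1639) = √(79/175063 - 1639) = √(-286928178/175063) = I*√50230507625214/175063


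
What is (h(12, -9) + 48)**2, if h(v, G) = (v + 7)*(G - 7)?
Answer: 65536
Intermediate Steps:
h(v, G) = (-7 + G)*(7 + v) (h(v, G) = (7 + v)*(-7 + G) = (-7 + G)*(7 + v))
(h(12, -9) + 48)**2 = ((-49 - 7*12 + 7*(-9) - 9*12) + 48)**2 = ((-49 - 84 - 63 - 108) + 48)**2 = (-304 + 48)**2 = (-256)**2 = 65536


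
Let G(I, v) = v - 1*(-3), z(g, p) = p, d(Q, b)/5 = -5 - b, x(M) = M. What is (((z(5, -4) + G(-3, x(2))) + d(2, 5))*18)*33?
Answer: -29106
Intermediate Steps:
d(Q, b) = -25 - 5*b (d(Q, b) = 5*(-5 - b) = -25 - 5*b)
G(I, v) = 3 + v (G(I, v) = v + 3 = 3 + v)
(((z(5, -4) + G(-3, x(2))) + d(2, 5))*18)*33 = (((-4 + (3 + 2)) + (-25 - 5*5))*18)*33 = (((-4 + 5) + (-25 - 25))*18)*33 = ((1 - 50)*18)*33 = -49*18*33 = -882*33 = -29106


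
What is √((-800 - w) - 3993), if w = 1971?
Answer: 2*I*√1691 ≈ 82.244*I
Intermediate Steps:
√((-800 - w) - 3993) = √((-800 - 1*1971) - 3993) = √((-800 - 1971) - 3993) = √(-2771 - 3993) = √(-6764) = 2*I*√1691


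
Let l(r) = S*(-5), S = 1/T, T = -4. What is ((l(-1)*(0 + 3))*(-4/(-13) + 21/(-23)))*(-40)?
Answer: 27150/299 ≈ 90.803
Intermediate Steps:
S = -1/4 (S = 1/(-4) = -1/4 ≈ -0.25000)
l(r) = 5/4 (l(r) = -1/4*(-5) = 5/4)
((l(-1)*(0 + 3))*(-4/(-13) + 21/(-23)))*(-40) = ((5*(0 + 3)/4)*(-4/(-13) + 21/(-23)))*(-40) = (((5/4)*3)*(-4*(-1/13) + 21*(-1/23)))*(-40) = (15*(4/13 - 21/23)/4)*(-40) = ((15/4)*(-181/299))*(-40) = -2715/1196*(-40) = 27150/299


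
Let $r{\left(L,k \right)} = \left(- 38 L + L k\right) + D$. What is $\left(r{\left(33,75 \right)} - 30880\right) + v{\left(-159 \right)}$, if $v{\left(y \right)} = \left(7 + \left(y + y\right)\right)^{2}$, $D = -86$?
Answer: $66976$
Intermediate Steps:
$r{\left(L,k \right)} = -86 - 38 L + L k$ ($r{\left(L,k \right)} = \left(- 38 L + L k\right) - 86 = -86 - 38 L + L k$)
$v{\left(y \right)} = \left(7 + 2 y\right)^{2}$
$\left(r{\left(33,75 \right)} - 30880\right) + v{\left(-159 \right)} = \left(\left(-86 - 1254 + 33 \cdot 75\right) - 30880\right) + \left(7 + 2 \left(-159\right)\right)^{2} = \left(\left(-86 - 1254 + 2475\right) - 30880\right) + \left(7 - 318\right)^{2} = \left(1135 - 30880\right) + \left(-311\right)^{2} = -29745 + 96721 = 66976$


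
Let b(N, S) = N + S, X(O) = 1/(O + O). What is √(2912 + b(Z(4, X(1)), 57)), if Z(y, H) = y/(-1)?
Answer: √2965 ≈ 54.452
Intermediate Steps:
X(O) = 1/(2*O)
Z(y, H) = -y (Z(y, H) = y*(-1) = -y)
√(2912 + b(Z(4, X(1)), 57)) = √(2912 + (-1*4 + 57)) = √(2912 + (-4 + 57)) = √(2912 + 53) = √2965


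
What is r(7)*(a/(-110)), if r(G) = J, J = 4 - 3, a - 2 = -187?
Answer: 37/22 ≈ 1.6818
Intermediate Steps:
a = -185 (a = 2 - 187 = -185)
J = 1
r(G) = 1
r(7)*(a/(-110)) = 1*(-185/(-110)) = 1*(-185*(-1/110)) = 1*(37/22) = 37/22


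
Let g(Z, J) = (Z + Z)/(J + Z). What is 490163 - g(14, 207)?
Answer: 108325995/221 ≈ 4.9016e+5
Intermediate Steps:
g(Z, J) = 2*Z/(J + Z) (g(Z, J) = (2*Z)/(J + Z) = 2*Z/(J + Z))
490163 - g(14, 207) = 490163 - 2*14/(207 + 14) = 490163 - 2*14/221 = 490163 - 1*28/221 = 490163 - 28/221 = 108325995/221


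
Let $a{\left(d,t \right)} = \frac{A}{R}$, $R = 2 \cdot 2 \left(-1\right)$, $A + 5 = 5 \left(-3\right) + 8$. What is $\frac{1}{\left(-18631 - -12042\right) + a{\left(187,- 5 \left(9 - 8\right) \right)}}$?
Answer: $- \frac{1}{6586} \approx -0.00015184$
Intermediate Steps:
$A = -12$ ($A = -5 + \left(5 \left(-3\right) + 8\right) = -5 + \left(-15 + 8\right) = -5 - 7 = -12$)
$R = -4$ ($R = 4 \left(-1\right) = -4$)
$a{\left(d,t \right)} = 3$ ($a{\left(d,t \right)} = - \frac{12}{-4} = \left(-12\right) \left(- \frac{1}{4}\right) = 3$)
$\frac{1}{\left(-18631 - -12042\right) + a{\left(187,- 5 \left(9 - 8\right) \right)}} = \frac{1}{\left(-18631 - -12042\right) + 3} = \frac{1}{\left(-18631 + 12042\right) + 3} = \frac{1}{-6589 + 3} = \frac{1}{-6586} = - \frac{1}{6586}$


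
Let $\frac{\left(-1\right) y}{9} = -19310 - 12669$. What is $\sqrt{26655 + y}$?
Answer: $\sqrt{314466} \approx 560.77$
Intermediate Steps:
$y = 287811$ ($y = - 9 \left(-19310 - 12669\right) = \left(-9\right) \left(-31979\right) = 287811$)
$\sqrt{26655 + y} = \sqrt{26655 + 287811} = \sqrt{314466}$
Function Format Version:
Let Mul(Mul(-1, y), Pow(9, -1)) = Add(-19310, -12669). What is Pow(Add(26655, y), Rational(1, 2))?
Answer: Pow(314466, Rational(1, 2)) ≈ 560.77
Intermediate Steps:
y = 287811 (y = Mul(-9, Add(-19310, -12669)) = Mul(-9, -31979) = 287811)
Pow(Add(26655, y), Rational(1, 2)) = Pow(Add(26655, 287811), Rational(1, 2)) = Pow(314466, Rational(1, 2))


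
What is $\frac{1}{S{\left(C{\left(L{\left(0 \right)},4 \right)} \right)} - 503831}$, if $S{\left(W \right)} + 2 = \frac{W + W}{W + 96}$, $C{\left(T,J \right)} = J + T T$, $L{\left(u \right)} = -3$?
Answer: $- \frac{109}{54917771} \approx -1.9848 \cdot 10^{-6}$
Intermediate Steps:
$C{\left(T,J \right)} = J + T^{2}$
$S{\left(W \right)} = -2 + \frac{2 W}{96 + W}$ ($S{\left(W \right)} = -2 + \frac{W + W}{W + 96} = -2 + \frac{2 W}{96 + W}$)
$\frac{1}{S{\left(C{\left(L{\left(0 \right)},4 \right)} \right)} - 503831} = \frac{1}{- \frac{192}{96 + \left(4 + \left(-3\right)^{2}\right)} - 503831} = \frac{1}{- \frac{192}{96 + \left(4 + 9\right)} - 503831} = \frac{1}{- \frac{192}{96 + 13} - 503831} = \frac{1}{- \frac{192}{109} - 503831} = \frac{1}{- \frac{54917771}{109}} = - \frac{109}{54917771}$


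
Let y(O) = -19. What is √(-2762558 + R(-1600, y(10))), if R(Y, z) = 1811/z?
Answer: I*√997317847/19 ≈ 1662.1*I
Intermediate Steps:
√(-2762558 + R(-1600, y(10))) = √(-2762558 + 1811/(-19)) = √(-2762558 + 1811*(-1/19)) = √(-2762558 - 1811/19) = √(-52490413/19) = I*√997317847/19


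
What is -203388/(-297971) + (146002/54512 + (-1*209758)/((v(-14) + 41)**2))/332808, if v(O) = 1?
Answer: 813200290885787143/1191978620085572928 ≈ 0.68223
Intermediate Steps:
-203388/(-297971) + (146002/54512 + (-1*209758)/((v(-14) + 41)**2))/332808 = -203388/(-297971) + (146002/54512 + (-1*209758)/((1 + 41)**2))/332808 = -203388*(-1/297971) + (146002*(1/54512) - 209758/(42**2))*(1/332808) = 203388/297971 + (73001/27256 - 209758/1764)*(1/332808) = 203388/297971 + (73001/27256 - 209758*1/1764)*(1/332808) = 203388/297971 + (73001/27256 - 104879/882)*(1/332808) = 203388/297971 - 1397097571/12019896*1/332808 = 203388/297971 - 1397097571/4000317547968 = 813200290885787143/1191978620085572928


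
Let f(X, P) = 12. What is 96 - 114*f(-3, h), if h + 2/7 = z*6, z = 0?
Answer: -1272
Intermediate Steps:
h = -2/7 (h = -2/7 + 0*6 = -2/7 + 0 = -2/7 ≈ -0.28571)
96 - 114*f(-3, h) = 96 - 114*12 = 96 - 1368 = -1272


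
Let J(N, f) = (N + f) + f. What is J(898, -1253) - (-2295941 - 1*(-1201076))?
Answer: 1093257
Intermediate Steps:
J(N, f) = N + 2*f
J(898, -1253) - (-2295941 - 1*(-1201076)) = (898 + 2*(-1253)) - (-2295941 - 1*(-1201076)) = (898 - 2506) - (-2295941 + 1201076) = -1608 - 1*(-1094865) = -1608 + 1094865 = 1093257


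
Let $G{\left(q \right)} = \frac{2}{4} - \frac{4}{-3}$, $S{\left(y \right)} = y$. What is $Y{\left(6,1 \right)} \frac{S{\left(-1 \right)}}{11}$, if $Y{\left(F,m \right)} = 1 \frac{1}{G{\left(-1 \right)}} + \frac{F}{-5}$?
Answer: $\frac{36}{605} \approx 0.059504$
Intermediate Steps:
$G{\left(q \right)} = \frac{11}{6}$ ($G{\left(q \right)} = 2 \cdot \frac{1}{4} - - \frac{4}{3} = \frac{1}{2} + \frac{4}{3} = \frac{11}{6}$)
$Y{\left(F,m \right)} = \frac{6}{11} - \frac{F}{5}$ ($Y{\left(F,m \right)} = 1 \frac{1}{\frac{11}{6}} + \frac{F}{-5} = 1 \cdot \frac{6}{11} + F \left(- \frac{1}{5}\right) = \frac{6}{11} - \frac{F}{5}$)
$Y{\left(6,1 \right)} \frac{S{\left(-1 \right)}}{11} = \left(\frac{6}{11} - \frac{6}{5}\right) \left(- \frac{1}{11}\right) = \left(\frac{6}{11} - \frac{6}{5}\right) \left(\left(-1\right) \frac{1}{11}\right) = \left(- \frac{36}{55}\right) \left(- \frac{1}{11}\right) = \frac{36}{605}$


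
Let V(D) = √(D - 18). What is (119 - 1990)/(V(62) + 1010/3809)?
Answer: 3598952695/318676532 - 27145367951*√11/318676532 ≈ -271.22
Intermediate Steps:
V(D) = √(-18 + D)
(119 - 1990)/(V(62) + 1010/3809) = (119 - 1990)/(√(-18 + 62) + 1010/3809) = -1871/(√44 + 1010*(1/3809)) = -1871/(2*√11 + 1010/3809) = -1871/(1010/3809 + 2*√11)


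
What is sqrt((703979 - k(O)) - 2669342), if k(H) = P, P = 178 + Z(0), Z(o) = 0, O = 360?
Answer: I*sqrt(1965541) ≈ 1402.0*I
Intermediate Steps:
P = 178 (P = 178 + 0 = 178)
k(H) = 178
sqrt((703979 - k(O)) - 2669342) = sqrt((703979 - 1*178) - 2669342) = sqrt((703979 - 178) - 2669342) = sqrt(703801 - 2669342) = sqrt(-1965541) = I*sqrt(1965541)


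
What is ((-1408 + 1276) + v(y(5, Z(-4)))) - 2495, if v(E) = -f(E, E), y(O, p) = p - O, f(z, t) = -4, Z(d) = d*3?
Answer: -2623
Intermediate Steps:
Z(d) = 3*d
v(E) = 4 (v(E) = -1*(-4) = 4)
((-1408 + 1276) + v(y(5, Z(-4)))) - 2495 = ((-1408 + 1276) + 4) - 2495 = (-132 + 4) - 2495 = -128 - 2495 = -2623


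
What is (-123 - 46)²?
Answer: 28561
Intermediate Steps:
(-123 - 46)² = (-169)² = 28561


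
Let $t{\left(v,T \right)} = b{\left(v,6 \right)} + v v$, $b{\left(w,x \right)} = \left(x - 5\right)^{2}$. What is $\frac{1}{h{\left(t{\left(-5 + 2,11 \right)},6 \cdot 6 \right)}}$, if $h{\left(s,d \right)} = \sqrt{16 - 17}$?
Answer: $- i \approx - 1.0 i$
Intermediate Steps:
$b{\left(w,x \right)} = \left(-5 + x\right)^{2}$
$t{\left(v,T \right)} = 1 + v^{2}$ ($t{\left(v,T \right)} = \left(-5 + 6\right)^{2} + v v = 1^{2} + v^{2} = 1 + v^{2}$)
$h{\left(s,d \right)} = i$ ($h{\left(s,d \right)} = \sqrt{-1} = i$)
$\frac{1}{h{\left(t{\left(-5 + 2,11 \right)},6 \cdot 6 \right)}} = \frac{1}{i} = - i$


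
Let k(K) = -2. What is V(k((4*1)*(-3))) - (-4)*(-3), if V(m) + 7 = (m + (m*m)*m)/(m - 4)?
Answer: -52/3 ≈ -17.333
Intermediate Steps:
V(m) = -7 + (m + m**3)/(-4 + m) (V(m) = -7 + (m + (m*m)*m)/(m - 4) = -7 + (m + m**2*m)/(-4 + m) = -7 + (m + m**3)/(-4 + m))
V(k((4*1)*(-3))) - (-4)*(-3) = (28 + (-2)**3 - 6*(-2))/(-4 - 2) - (-4)*(-3) = (28 - 8 + 12)/(-6) - 1*12 = -1/6*32 - 12 = -16/3 - 12 = -52/3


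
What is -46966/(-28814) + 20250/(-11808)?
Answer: -803027/9450992 ≈ -0.084967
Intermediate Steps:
-46966/(-28814) + 20250/(-11808) = -46966*(-1/28814) + 20250*(-1/11808) = 23483/14407 - 1125/656 = -803027/9450992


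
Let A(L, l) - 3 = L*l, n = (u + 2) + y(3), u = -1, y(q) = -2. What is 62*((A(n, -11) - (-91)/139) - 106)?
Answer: -787214/139 ≈ -5663.4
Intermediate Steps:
n = -1 (n = (-1 + 2) - 2 = 1 - 2 = -1)
A(L, l) = 3 + L*l
62*((A(n, -11) - (-91)/139) - 106) = 62*(((3 - 1*(-11)) - (-91)/139) - 106) = 62*(((3 + 11) - (-91)/139) - 106) = 62*((14 - 1*(-91/139)) - 106) = 62*((14 + 91/139) - 106) = 62*(2037/139 - 106) = 62*(-12697/139) = -787214/139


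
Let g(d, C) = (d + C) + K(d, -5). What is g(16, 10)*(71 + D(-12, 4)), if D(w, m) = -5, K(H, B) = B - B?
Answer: 1716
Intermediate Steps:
K(H, B) = 0
g(d, C) = C + d (g(d, C) = (d + C) + 0 = (C + d) + 0 = C + d)
g(16, 10)*(71 + D(-12, 4)) = (10 + 16)*(71 - 5) = 26*66 = 1716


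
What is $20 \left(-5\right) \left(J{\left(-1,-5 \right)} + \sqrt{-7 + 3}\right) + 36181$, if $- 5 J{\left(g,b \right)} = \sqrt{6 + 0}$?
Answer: $36181 - 200 i + 20 \sqrt{6} \approx 36230.0 - 200.0 i$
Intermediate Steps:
$J{\left(g,b \right)} = - \frac{\sqrt{6}}{5}$ ($J{\left(g,b \right)} = - \frac{\sqrt{6 + 0}}{5} = - \frac{\sqrt{6}}{5}$)
$20 \left(-5\right) \left(J{\left(-1,-5 \right)} + \sqrt{-7 + 3}\right) + 36181 = 20 \left(-5\right) \left(- \frac{\sqrt{6}}{5} + \sqrt{-7 + 3}\right) + 36181 = - 100 \left(- \frac{\sqrt{6}}{5} + \sqrt{-4}\right) + 36181 = - 100 \left(- \frac{\sqrt{6}}{5} + 2 i\right) + 36181 = - 100 \left(2 i - \frac{\sqrt{6}}{5}\right) + 36181 = \left(- 200 i + 20 \sqrt{6}\right) + 36181 = 36181 - 200 i + 20 \sqrt{6}$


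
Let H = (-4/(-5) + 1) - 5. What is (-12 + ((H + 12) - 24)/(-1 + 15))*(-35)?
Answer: 458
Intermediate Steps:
H = -16/5 (H = (-4*(-⅕) + 1) - 5 = (⅘ + 1) - 5 = 9/5 - 5 = -16/5 ≈ -3.2000)
(-12 + ((H + 12) - 24)/(-1 + 15))*(-35) = (-12 + ((-16/5 + 12) - 24)/(-1 + 15))*(-35) = (-12 + (44/5 - 24)/14)*(-35) = (-12 - 76/5*1/14)*(-35) = (-12 - 38/35)*(-35) = -458/35*(-35) = 458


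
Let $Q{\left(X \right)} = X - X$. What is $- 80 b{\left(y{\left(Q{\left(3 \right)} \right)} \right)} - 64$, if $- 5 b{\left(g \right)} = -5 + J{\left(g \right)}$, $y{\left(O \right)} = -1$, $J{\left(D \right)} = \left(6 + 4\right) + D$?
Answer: $0$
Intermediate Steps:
$J{\left(D \right)} = 10 + D$
$Q{\left(X \right)} = 0$
$b{\left(g \right)} = -1 - \frac{g}{5}$ ($b{\left(g \right)} = - \frac{-5 + \left(10 + g\right)}{5} = - \frac{5 + g}{5} = -1 - \frac{g}{5}$)
$- 80 b{\left(y{\left(Q{\left(3 \right)} \right)} \right)} - 64 = - 80 \left(-1 - - \frac{1}{5}\right) - 64 = - 80 \left(-1 + \frac{1}{5}\right) - 64 = \left(-80\right) \left(- \frac{4}{5}\right) - 64 = 64 - 64 = 0$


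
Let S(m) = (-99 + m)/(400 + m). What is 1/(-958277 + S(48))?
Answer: -448/429308147 ≈ -1.0435e-6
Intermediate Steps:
S(m) = (-99 + m)/(400 + m)
1/(-958277 + S(48)) = 1/(-958277 + (-99 + 48)/(400 + 48)) = 1/(-958277 - 51/448) = 1/(-429308147/448) = -448/429308147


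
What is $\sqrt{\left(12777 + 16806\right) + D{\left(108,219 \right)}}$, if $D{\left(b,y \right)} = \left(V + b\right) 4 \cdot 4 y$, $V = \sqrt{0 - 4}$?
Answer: $\sqrt{408015 + 7008 i} \approx 638.78 + 5.485 i$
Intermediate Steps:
$V = 2 i$ ($V = \sqrt{-4} = 2 i \approx 2.0 i$)
$D{\left(b,y \right)} = 16 y \left(b + 2 i\right)$ ($D{\left(b,y \right)} = \left(2 i + b\right) 4 \cdot 4 y = \left(b + 2 i\right) 16 y = 16 y \left(b + 2 i\right)$)
$\sqrt{\left(12777 + 16806\right) + D{\left(108,219 \right)}} = \sqrt{\left(12777 + 16806\right) + 16 \cdot 219 \left(108 + 2 i\right)} = \sqrt{29583 + \left(378432 + 7008 i\right)} = \sqrt{408015 + 7008 i}$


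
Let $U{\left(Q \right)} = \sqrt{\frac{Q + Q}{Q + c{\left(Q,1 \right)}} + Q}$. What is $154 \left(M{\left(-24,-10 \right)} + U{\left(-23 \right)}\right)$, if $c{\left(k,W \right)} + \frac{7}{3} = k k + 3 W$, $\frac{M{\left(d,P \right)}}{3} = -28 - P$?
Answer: $-8316 + \frac{77 i \sqrt{3334310}}{190} \approx -8316.0 + 740.01 i$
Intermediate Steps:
$M{\left(d,P \right)} = -84 - 3 P$ ($M{\left(d,P \right)} = 3 \left(-28 - P\right) = -84 - 3 P$)
$c{\left(k,W \right)} = - \frac{7}{3} + k^{2} + 3 W$ ($c{\left(k,W \right)} = - \frac{7}{3} + \left(k k + 3 W\right) = - \frac{7}{3} + \left(k^{2} + 3 W\right) = - \frac{7}{3} + k^{2} + 3 W$)
$U{\left(Q \right)} = \sqrt{Q + \frac{2 Q}{\frac{2}{3} + Q + Q^{2}}}$ ($U{\left(Q \right)} = \sqrt{\frac{Q + Q}{Q + \left(- \frac{7}{3} + Q^{2} + 3 \cdot 1\right)} + Q} = \sqrt{\frac{2 Q}{Q + \left(- \frac{7}{3} + Q^{2} + 3\right)} + Q} = \sqrt{\frac{2 Q}{Q + \left(\frac{2}{3} + Q^{2}\right)} + Q} = \sqrt{\frac{2 Q}{\frac{2}{3} + Q + Q^{2}} + Q} = \sqrt{Q + \frac{2 Q}{\frac{2}{3} + Q + Q^{2}}}$)
$154 \left(M{\left(-24,-10 \right)} + U{\left(-23 \right)}\right) = 154 \left(\left(-84 - -30\right) + \sqrt{- \frac{23 \left(8 + 3 \left(-23\right) + 3 \left(-23\right)^{2}\right)}{2 + 3 \left(-23\right) + 3 \left(-23\right)^{2}}}\right) = 154 \left(\left(-84 + 30\right) + \sqrt{- \frac{23 \left(8 - 69 + 3 \cdot 529\right)}{2 - 69 + 3 \cdot 529}}\right) = 154 \left(-54 + \sqrt{- \frac{23 \left(8 - 69 + 1587\right)}{2 - 69 + 1587}}\right) = 154 \left(-54 + \sqrt{\left(-23\right) \frac{1}{1520} \cdot 1526}\right) = 154 \left(-54 + \sqrt{- \frac{17549}{760}}\right) = 154 \left(-54 + \frac{i \sqrt{3334310}}{380}\right) = -8316 + \frac{77 i \sqrt{3334310}}{190}$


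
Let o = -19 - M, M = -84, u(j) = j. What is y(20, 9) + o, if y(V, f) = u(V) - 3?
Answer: 82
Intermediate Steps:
o = 65 (o = -19 - 1*(-84) = -19 + 84 = 65)
y(V, f) = -3 + V (y(V, f) = V - 3 = -3 + V)
y(20, 9) + o = (-3 + 20) + 65 = 17 + 65 = 82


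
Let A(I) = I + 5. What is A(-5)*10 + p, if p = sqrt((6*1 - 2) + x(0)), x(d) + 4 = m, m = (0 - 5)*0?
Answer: 0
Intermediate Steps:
m = 0 (m = -5*0 = 0)
A(I) = 5 + I
x(d) = -4 (x(d) = -4 + 0 = -4)
p = 0 (p = sqrt((6*1 - 2) - 4) = sqrt((6 - 2) - 4) = sqrt(4 - 4) = sqrt(0) = 0)
A(-5)*10 + p = (5 - 5)*10 + 0 = 0*10 + 0 = 0 + 0 = 0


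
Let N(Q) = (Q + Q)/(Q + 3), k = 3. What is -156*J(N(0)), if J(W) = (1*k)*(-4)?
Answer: 1872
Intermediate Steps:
N(Q) = 2*Q/(3 + Q) (N(Q) = (2*Q)/(3 + Q) = 2*Q/(3 + Q))
J(W) = -12 (J(W) = (1*3)*(-4) = 3*(-4) = -12)
-156*J(N(0)) = -156*(-12) = 1872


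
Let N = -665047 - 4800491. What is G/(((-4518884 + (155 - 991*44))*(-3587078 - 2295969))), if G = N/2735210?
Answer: -2732769/36707091867424450855 ≈ -7.4448e-14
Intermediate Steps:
N = -5465538
G = -2732769/1367605 (G = -5465538/2735210 = -5465538*1/2735210 = -2732769/1367605 ≈ -1.9982)
G/(((-4518884 + (155 - 991*44))*(-3587078 - 2295969))) = -2732769*1/((-4518884 + (155 - 991*44))*(-3587078 - 2295969))/1367605 = -2732769*(-1/(5883047*(-4518884 + (155 - 43604))))/1367605 = -2732769*(-1/(5883047*(-4518884 - 43449)))/1367605 = -2732769/(1367605*((-4562333*(-5883047)))) = -2732769/1367605/26840419468651 = -2732769/1367605*1/26840419468651 = -2732769/36707091867424450855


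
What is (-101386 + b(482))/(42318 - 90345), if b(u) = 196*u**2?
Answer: -15144706/16009 ≈ -946.01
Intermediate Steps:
(-101386 + b(482))/(42318 - 90345) = (-101386 + 196*482**2)/(42318 - 90345) = (-101386 + 196*232324)/(-48027) = (-101386 + 45535504)*(-1/48027) = 45434118*(-1/48027) = -15144706/16009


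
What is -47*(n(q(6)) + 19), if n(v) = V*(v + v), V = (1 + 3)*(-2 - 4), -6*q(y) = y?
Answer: -3149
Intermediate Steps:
q(y) = -y/6
V = -24 (V = 4*(-6) = -24)
n(v) = -48*v (n(v) = -24*(v + v) = -48*v)
-47*(n(q(6)) + 19) = -47*(-(-8)*6 + 19) = -47*(-48*(-1) + 19) = -47*(48 + 19) = -47*67 = -3149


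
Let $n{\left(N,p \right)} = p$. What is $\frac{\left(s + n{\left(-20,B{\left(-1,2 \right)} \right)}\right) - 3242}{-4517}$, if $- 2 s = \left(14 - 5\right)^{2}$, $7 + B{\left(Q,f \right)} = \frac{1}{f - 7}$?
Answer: $\frac{32897}{45170} \approx 0.72829$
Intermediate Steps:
$B{\left(Q,f \right)} = -7 + \frac{1}{-7 + f}$ ($B{\left(Q,f \right)} = -7 + \frac{1}{f - 7} = -7 + \frac{1}{-7 + f}$)
$s = - \frac{81}{2}$ ($s = - \frac{\left(14 - 5\right)^{2}}{2} = - \frac{9^{2}}{2} = \left(- \frac{1}{2}\right) 81 = - \frac{81}{2} \approx -40.5$)
$\frac{\left(s + n{\left(-20,B{\left(-1,2 \right)} \right)}\right) - 3242}{-4517} = \frac{\left(- \frac{81}{2} + \frac{50 - 14}{-7 + 2}\right) - 3242}{-4517} = \left(\left(- \frac{81}{2} + \frac{50 - 14}{-5}\right) - 3242\right) \left(- \frac{1}{4517}\right) = \left(\left(- \frac{81}{2} - \frac{36}{5}\right) - 3242\right) \left(- \frac{1}{4517}\right) = \left(- \frac{477}{10} - 3242\right) \left(- \frac{1}{4517}\right) = \left(- \frac{32897}{10}\right) \left(- \frac{1}{4517}\right) = \frac{32897}{45170}$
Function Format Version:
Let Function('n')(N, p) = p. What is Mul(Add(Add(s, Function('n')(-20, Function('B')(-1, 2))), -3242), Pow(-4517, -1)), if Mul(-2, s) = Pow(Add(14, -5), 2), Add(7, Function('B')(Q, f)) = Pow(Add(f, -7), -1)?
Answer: Rational(32897, 45170) ≈ 0.72829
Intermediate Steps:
Function('B')(Q, f) = Add(-7, Pow(Add(-7, f), -1)) (Function('B')(Q, f) = Add(-7, Pow(Add(f, -7), -1)) = Add(-7, Pow(Add(-7, f), -1)))
s = Rational(-81, 2) (s = Mul(Rational(-1, 2), Pow(Add(14, -5), 2)) = Mul(Rational(-1, 2), Pow(9, 2)) = Mul(Rational(-1, 2), 81) = Rational(-81, 2) ≈ -40.500)
Mul(Add(Add(s, Function('n')(-20, Function('B')(-1, 2))), -3242), Pow(-4517, -1)) = Mul(Add(Add(Rational(-81, 2), Mul(Pow(Add(-7, 2), -1), Add(50, Mul(-7, 2)))), -3242), Pow(-4517, -1)) = Mul(Add(Add(Rational(-81, 2), Mul(Pow(-5, -1), Add(50, -14))), -3242), Rational(-1, 4517)) = Mul(Add(Add(Rational(-81, 2), Mul(Rational(-1, 5), 36)), -3242), Rational(-1, 4517)) = Mul(Add(Add(Rational(-81, 2), Rational(-36, 5)), -3242), Rational(-1, 4517)) = Mul(Add(Rational(-477, 10), -3242), Rational(-1, 4517)) = Mul(Rational(-32897, 10), Rational(-1, 4517)) = Rational(32897, 45170)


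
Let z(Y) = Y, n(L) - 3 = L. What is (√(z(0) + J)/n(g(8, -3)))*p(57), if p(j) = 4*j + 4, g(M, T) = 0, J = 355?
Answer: 232*√355/3 ≈ 1457.1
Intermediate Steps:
n(L) = 3 + L
p(j) = 4 + 4*j
(√(z(0) + J)/n(g(8, -3)))*p(57) = (√(0 + 355)/(3 + 0))*(4 + 4*57) = (√355/3)*(4 + 228) = (√355*(⅓))*232 = (√355/3)*232 = 232*√355/3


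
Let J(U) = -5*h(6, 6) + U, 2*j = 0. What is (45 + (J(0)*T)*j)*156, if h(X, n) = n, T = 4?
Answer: 7020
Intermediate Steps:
j = 0 (j = (½)*0 = 0)
J(U) = -30 + U (J(U) = -5*6 + U = -30 + U)
(45 + (J(0)*T)*j)*156 = (45 + ((-30 + 0)*4)*0)*156 = (45 - 30*4*0)*156 = (45 - 120*0)*156 = (45 + 0)*156 = 45*156 = 7020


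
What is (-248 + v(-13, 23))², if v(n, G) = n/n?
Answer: 61009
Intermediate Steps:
v(n, G) = 1
(-248 + v(-13, 23))² = (-248 + 1)² = (-247)² = 61009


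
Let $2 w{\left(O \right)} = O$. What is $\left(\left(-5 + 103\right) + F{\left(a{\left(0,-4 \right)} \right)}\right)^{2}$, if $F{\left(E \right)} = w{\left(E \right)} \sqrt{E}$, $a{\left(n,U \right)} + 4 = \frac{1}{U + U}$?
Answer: $\frac{19633055}{2048} - \frac{1617 i \sqrt{66}}{16} \approx 9586.5 - 821.04 i$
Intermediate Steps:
$w{\left(O \right)} = \frac{O}{2}$
$a{\left(n,U \right)} = -4 + \frac{1}{2 U}$ ($a{\left(n,U \right)} = -4 + \frac{1}{U + U} = -4 + \frac{1}{2 U}$)
$F{\left(E \right)} = \frac{E^{\frac{3}{2}}}{2}$ ($F{\left(E \right)} = \frac{E}{2} \sqrt{E} = \frac{E^{\frac{3}{2}}}{2}$)
$\left(\left(-5 + 103\right) + F{\left(a{\left(0,-4 \right)} \right)}\right)^{2} = \left(\left(-5 + 103\right) + \frac{\left(-4 + \frac{1}{2 \left(-4\right)}\right)^{\frac{3}{2}}}{2}\right)^{2} = \left(98 + \frac{\left(-4 + \frac{1}{2} \left(- \frac{1}{4}\right)\right)^{\frac{3}{2}}}{2}\right)^{2} = \left(98 + \frac{\left(-4 - \frac{1}{8}\right)^{\frac{3}{2}}}{2}\right)^{2} = \left(98 + \frac{\left(- \frac{33}{8}\right)^{\frac{3}{2}}}{2}\right)^{2} = \left(98 + \frac{\left(- \frac{33}{32}\right) i \sqrt{66}}{2}\right)^{2} = \left(98 - \frac{33 i \sqrt{66}}{64}\right)^{2}$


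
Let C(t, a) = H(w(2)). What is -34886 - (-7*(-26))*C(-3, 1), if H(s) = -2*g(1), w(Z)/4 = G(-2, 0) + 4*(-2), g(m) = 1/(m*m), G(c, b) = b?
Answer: -34522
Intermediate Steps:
g(m) = m⁻² (g(m) = 1/(m²) = m⁻²)
w(Z) = -32 (w(Z) = 4*(0 + 4*(-2)) = 4*(0 - 8) = 4*(-8) = -32)
H(s) = -2 (H(s) = -2/1² = -2*1 = -2)
C(t, a) = -2
-34886 - (-7*(-26))*C(-3, 1) = -34886 - (-7*(-26))*(-2) = -34886 - 182*(-2) = -34886 - 1*(-364) = -34886 + 364 = -34522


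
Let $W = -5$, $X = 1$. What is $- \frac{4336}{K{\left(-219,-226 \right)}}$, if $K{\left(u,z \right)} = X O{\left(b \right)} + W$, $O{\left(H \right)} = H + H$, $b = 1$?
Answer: $\frac{4336}{3} \approx 1445.3$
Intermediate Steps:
$O{\left(H \right)} = 2 H$
$K{\left(u,z \right)} = -3$ ($K{\left(u,z \right)} = 1 \cdot 2 \cdot 1 - 5 = 1 \cdot 2 - 5 = 2 - 5 = -3$)
$- \frac{4336}{K{\left(-219,-226 \right)}} = - \frac{4336}{-3} = \left(-4336\right) \left(- \frac{1}{3}\right) = \frac{4336}{3}$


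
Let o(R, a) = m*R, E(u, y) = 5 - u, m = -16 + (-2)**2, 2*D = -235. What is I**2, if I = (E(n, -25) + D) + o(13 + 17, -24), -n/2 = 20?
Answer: 748225/4 ≈ 1.8706e+5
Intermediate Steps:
D = -235/2 (D = (1/2)*(-235) = -235/2 ≈ -117.50)
n = -40 (n = -2*20 = -40)
m = -12 (m = -16 + 4 = -12)
o(R, a) = -12*R
I = -865/2 (I = ((5 - 1*(-40)) - 235/2) - 12*(13 + 17) = ((5 + 40) - 235/2) - 12*30 = (45 - 235/2) - 360 = -145/2 - 360 = -865/2 ≈ -432.50)
I**2 = (-865/2)**2 = 748225/4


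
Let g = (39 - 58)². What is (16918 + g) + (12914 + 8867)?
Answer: 39060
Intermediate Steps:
g = 361 (g = (-19)² = 361)
(16918 + g) + (12914 + 8867) = (16918 + 361) + (12914 + 8867) = 17279 + 21781 = 39060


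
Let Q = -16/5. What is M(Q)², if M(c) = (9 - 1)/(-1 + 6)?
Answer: 64/25 ≈ 2.5600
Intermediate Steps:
Q = -16/5 (Q = -16*⅕ = -16/5 ≈ -3.2000)
M(c) = 8/5
M(Q)² = (8/5)² = 64/25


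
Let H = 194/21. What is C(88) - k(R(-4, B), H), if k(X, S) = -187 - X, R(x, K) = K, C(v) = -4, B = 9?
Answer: 192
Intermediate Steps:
H = 194/21 (H = 194*(1/21) = 194/21 ≈ 9.2381)
C(88) - k(R(-4, B), H) = -4 - (-187 - 1*9) = -4 - (-187 - 9) = -4 - 1*(-196) = -4 + 196 = 192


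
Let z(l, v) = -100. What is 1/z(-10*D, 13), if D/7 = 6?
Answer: -1/100 ≈ -0.010000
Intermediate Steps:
D = 42 (D = 7*6 = 42)
1/z(-10*D, 13) = 1/(-100) = -1/100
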